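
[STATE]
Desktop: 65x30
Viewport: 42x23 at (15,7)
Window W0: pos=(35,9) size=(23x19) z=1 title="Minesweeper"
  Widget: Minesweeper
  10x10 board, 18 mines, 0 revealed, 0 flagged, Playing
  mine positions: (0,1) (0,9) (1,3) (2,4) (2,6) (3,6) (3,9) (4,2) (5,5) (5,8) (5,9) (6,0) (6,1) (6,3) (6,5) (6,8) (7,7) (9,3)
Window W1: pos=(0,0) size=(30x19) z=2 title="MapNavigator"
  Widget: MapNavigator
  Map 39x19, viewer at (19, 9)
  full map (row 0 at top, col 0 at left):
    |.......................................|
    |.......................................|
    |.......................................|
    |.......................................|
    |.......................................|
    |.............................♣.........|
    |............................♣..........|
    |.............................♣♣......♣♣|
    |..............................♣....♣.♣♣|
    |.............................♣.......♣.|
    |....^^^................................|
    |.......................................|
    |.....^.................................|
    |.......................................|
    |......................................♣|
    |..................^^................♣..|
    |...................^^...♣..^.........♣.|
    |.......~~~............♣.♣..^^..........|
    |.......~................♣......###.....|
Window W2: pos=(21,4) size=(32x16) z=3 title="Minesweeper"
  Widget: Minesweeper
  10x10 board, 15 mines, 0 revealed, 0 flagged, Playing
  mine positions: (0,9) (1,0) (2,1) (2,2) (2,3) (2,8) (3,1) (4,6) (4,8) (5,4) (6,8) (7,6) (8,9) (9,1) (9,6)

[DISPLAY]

......┃■■■■■■■■■■                    ┃    
......┃■■■■■■■■■■                    ┃    
......┃■■■■■■■■■■                    ┃━━━━
@.....┃■■■■■■■■■■                    ┃    
......┃■■■■■■■■■■                    ┃────
......┃■■■■■■■■■■                    ┃    
......┃■■■■■■■■■■                    ┃    
......┃■■■■■■■■■■                    ┃    
......┃■■■■■■■■■■                    ┃    
^.....┃■■■■■■■■■■                    ┃    
^^...♣┃                              ┃    
━━━━━━┃                              ┃    
      ┗━━━━━━━━━━━━━━━━━━━━━━━━━━━━━━┛    
                    ┃■■■■■■■■■■           
                    ┃■■■■■■■■■■           
                    ┃                     
                    ┃                     
                    ┃                     
                    ┃                     
                    ┃                     
                    ┗━━━━━━━━━━━━━━━━━━━━━
                                          
                                          


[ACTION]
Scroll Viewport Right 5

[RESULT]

.┃■■■■■■■■■■                    ┃         
.┃■■■■■■■■■■                    ┃         
.┃■■■■■■■■■■                    ┃━━━━┓    
.┃■■■■■■■■■■                    ┃    ┃    
.┃■■■■■■■■■■                    ┃────┨    
.┃■■■■■■■■■■                    ┃    ┃    
.┃■■■■■■■■■■                    ┃    ┃    
.┃■■■■■■■■■■                    ┃    ┃    
.┃■■■■■■■■■■                    ┃    ┃    
.┃■■■■■■■■■■                    ┃    ┃    
♣┃                              ┃    ┃    
━┃                              ┃    ┃    
 ┗━━━━━━━━━━━━━━━━━━━━━━━━━━━━━━┛    ┃    
               ┃■■■■■■■■■■           ┃    
               ┃■■■■■■■■■■           ┃    
               ┃                     ┃    
               ┃                     ┃    
               ┃                     ┃    
               ┃                     ┃    
               ┃                     ┃    
               ┗━━━━━━━━━━━━━━━━━━━━━┛    
                                          
                                          


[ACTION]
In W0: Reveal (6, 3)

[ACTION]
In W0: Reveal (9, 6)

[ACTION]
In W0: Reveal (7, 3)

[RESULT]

.┃■■■■■■■■■■                    ┃         
.┃■■■■■■■■■■                    ┃         
.┃■■■■■■■■■■                    ┃━━━━┓    
.┃■■■■■■■■■■                    ┃    ┃    
.┃■■■■■■■■■■                    ┃────┨    
.┃■■■■■■■■■■                    ┃    ┃    
.┃■■■■■■■■■■                    ┃    ┃    
.┃■■■■■■■■■■                    ┃    ┃    
.┃■■■■■■■■■■                    ┃    ┃    
.┃■■■■■■■■■■                    ┃    ┃    
♣┃                              ┃    ┃    
━┃                              ┃    ┃    
 ┗━━━━━━━━━━━━━━━━━━━━━━━━━━━━━━┛    ┃    
               ┃■■■■■■■■■■           ┃    
               ┃■■■✹■■■■■■           ┃    
               ┃                     ┃    
               ┃                     ┃    
               ┃                     ┃    
               ┃                     ┃    
               ┃                     ┃    
               ┗━━━━━━━━━━━━━━━━━━━━━┛    
                                          
                                          


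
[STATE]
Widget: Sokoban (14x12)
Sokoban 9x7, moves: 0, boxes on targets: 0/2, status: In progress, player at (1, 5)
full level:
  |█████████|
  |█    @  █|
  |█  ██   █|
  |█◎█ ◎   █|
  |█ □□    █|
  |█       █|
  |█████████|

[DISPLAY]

█████████     
█    @  █     
█  ██   █     
█◎█ ◎   █     
█ □□    █     
█       █     
█████████     
Moves: 0  0/2 
              
              
              
              


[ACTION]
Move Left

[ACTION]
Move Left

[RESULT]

█████████     
█  @    █     
█  ██   █     
█◎█ ◎   █     
█ □□    █     
█       █     
█████████     
Moves: 2  0/2 
              
              
              
              


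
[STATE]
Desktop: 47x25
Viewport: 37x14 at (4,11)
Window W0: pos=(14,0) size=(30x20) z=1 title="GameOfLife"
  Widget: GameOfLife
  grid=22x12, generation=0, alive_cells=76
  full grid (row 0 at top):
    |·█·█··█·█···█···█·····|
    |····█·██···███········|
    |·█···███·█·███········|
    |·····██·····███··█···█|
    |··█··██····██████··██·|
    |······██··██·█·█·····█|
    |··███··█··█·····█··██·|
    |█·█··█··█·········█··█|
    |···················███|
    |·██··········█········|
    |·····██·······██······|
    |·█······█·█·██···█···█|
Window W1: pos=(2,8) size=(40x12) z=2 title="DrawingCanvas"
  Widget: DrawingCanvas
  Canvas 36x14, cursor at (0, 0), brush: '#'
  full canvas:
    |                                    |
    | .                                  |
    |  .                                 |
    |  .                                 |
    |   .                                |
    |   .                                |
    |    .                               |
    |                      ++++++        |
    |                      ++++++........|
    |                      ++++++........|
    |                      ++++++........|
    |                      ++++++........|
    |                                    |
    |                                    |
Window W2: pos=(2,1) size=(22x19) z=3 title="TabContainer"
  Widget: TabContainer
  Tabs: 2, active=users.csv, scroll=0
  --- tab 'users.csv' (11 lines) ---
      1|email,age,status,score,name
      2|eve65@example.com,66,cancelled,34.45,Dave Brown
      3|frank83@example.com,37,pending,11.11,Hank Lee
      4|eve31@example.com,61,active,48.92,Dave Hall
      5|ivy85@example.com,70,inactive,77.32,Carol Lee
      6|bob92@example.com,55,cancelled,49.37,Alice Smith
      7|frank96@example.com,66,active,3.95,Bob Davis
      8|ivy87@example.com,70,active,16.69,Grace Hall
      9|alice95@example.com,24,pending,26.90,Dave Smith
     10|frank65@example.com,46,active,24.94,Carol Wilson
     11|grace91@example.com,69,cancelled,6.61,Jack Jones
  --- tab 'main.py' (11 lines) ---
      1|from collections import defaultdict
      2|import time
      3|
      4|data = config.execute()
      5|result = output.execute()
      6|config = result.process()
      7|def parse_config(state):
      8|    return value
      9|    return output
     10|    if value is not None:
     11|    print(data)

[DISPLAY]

ob92@example.com,55┃                 
rank96@example.com,┃                 
vy87@example.com,70┃                 
lice95@example.com,┃                 
rank65@example.com,┃                 
race91@example.com,┃                 
                   ┃                 
                   ┃ ++++++          
━━━━━━━━━━━━━━━━━━━┛━━━━━━━━━━━━━━━━━
                                     
                                     
                                     
                                     
                                     


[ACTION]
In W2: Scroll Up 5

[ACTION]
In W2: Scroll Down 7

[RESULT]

                   ┃                 
                   ┃                 
                   ┃                 
                   ┃                 
                   ┃                 
                   ┃                 
                   ┃                 
                   ┃ ++++++          
━━━━━━━━━━━━━━━━━━━┛━━━━━━━━━━━━━━━━━
                                     
                                     
                                     
                                     
                                     


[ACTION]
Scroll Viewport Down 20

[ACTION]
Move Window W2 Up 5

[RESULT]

                   ┃                 
                   ┃                 
                   ┃                 
                   ┃                 
                   ┃                 
                   ┃                 
                   ┃                 
━━━━━━━━━━━━━━━━━━━┛ ++++++          
━━━━━━━━━━━━━━━━━━━━━━━━━━━━━━━━━━━━━
                                     
                                     
                                     
                                     
                                     


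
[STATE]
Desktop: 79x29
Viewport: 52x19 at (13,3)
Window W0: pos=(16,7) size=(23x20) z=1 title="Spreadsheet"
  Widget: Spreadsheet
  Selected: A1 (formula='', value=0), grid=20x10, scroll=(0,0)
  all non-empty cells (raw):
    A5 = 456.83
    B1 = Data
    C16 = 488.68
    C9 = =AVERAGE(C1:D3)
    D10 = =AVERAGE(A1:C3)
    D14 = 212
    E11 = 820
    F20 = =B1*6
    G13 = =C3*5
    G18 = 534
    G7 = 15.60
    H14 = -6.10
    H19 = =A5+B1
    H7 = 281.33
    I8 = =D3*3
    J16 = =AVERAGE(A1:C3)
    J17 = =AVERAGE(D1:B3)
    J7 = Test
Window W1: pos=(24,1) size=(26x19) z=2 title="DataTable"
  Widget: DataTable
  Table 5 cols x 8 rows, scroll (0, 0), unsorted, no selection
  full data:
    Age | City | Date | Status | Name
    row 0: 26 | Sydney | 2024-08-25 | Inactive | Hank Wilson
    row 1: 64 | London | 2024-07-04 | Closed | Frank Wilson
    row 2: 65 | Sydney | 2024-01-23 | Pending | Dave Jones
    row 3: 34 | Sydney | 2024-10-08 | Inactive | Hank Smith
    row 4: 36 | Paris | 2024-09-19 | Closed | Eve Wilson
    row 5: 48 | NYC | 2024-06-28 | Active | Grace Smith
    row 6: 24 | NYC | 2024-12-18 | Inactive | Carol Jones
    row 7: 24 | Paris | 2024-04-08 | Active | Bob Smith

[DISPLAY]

           ┠────────────────────────┨               
           ┃Age│City  │Date      │St┃               
           ┃───┼──────┼──────────┼──┃               
           ┃26 │Sydney│2024-08-25│In┃               
   ┏━━━━━━━┃64 │London│2024-07-04│Cl┃               
   ┃ Spread┃65 │Sydney│2024-01-23│Pe┃               
   ┠───────┃34 │Sydney│2024-10-08│In┃               
   ┃A1:    ┃36 │Paris │2024-09-19│Cl┃               
   ┃       ┃48 │NYC   │2024-06-28│Ac┃               
   ┃-------┃24 │NYC   │2024-12-18│In┃               
   ┃  1    ┃24 │Paris │2024-04-08│Ac┃               
   ┃  2    ┃                        ┃               
   ┃  3    ┃                        ┃               
   ┃  4    ┃                        ┃               
   ┃  5   4┃                        ┃               
   ┃  6    ┃                        ┃               
   ┃  7    ┗━━━━━━━━━━━━━━━━━━━━━━━━┛               
   ┃  8        0       0 ┃                          
   ┃  9        0       0 ┃                          


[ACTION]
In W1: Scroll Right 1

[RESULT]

           ┠────────────────────────┨               
           ┃ge│City  │Date      │Sta┃               
           ┃──┼──────┼──────────┼───┃               
           ┃6 │Sydney│2024-08-25│Ina┃               
   ┏━━━━━━━┃4 │London│2024-07-04│Clo┃               
   ┃ Spread┃5 │Sydney│2024-01-23│Pen┃               
   ┠───────┃4 │Sydney│2024-10-08│Ina┃               
   ┃A1:    ┃6 │Paris │2024-09-19│Clo┃               
   ┃       ┃8 │NYC   │2024-06-28│Act┃               
   ┃-------┃4 │NYC   │2024-12-18│Ina┃               
   ┃  1    ┃4 │Paris │2024-04-08│Act┃               
   ┃  2    ┃                        ┃               
   ┃  3    ┃                        ┃               
   ┃  4    ┃                        ┃               
   ┃  5   4┃                        ┃               
   ┃  6    ┃                        ┃               
   ┃  7    ┗━━━━━━━━━━━━━━━━━━━━━━━━┛               
   ┃  8        0       0 ┃                          
   ┃  9        0       0 ┃                          


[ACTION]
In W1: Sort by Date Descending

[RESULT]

           ┠────────────────────────┨               
           ┃ge│City  │Date     ▼│Sta┃               
           ┃──┼──────┼──────────┼───┃               
           ┃4 │NYC   │2024-12-18│Ina┃               
   ┏━━━━━━━┃4 │Sydney│2024-10-08│Ina┃               
   ┃ Spread┃6 │Paris │2024-09-19│Clo┃               
   ┠───────┃6 │Sydney│2024-08-25│Ina┃               
   ┃A1:    ┃4 │London│2024-07-04│Clo┃               
   ┃       ┃8 │NYC   │2024-06-28│Act┃               
   ┃-------┃4 │Paris │2024-04-08│Act┃               
   ┃  1    ┃5 │Sydney│2024-01-23│Pen┃               
   ┃  2    ┃                        ┃               
   ┃  3    ┃                        ┃               
   ┃  4    ┃                        ┃               
   ┃  5   4┃                        ┃               
   ┃  6    ┃                        ┃               
   ┃  7    ┗━━━━━━━━━━━━━━━━━━━━━━━━┛               
   ┃  8        0       0 ┃                          
   ┃  9        0       0 ┃                          


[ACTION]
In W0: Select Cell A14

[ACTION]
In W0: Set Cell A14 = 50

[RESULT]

           ┠────────────────────────┨               
           ┃ge│City  │Date     ▼│Sta┃               
           ┃──┼──────┼──────────┼───┃               
           ┃4 │NYC   │2024-12-18│Ina┃               
   ┏━━━━━━━┃4 │Sydney│2024-10-08│Ina┃               
   ┃ Spread┃6 │Paris │2024-09-19│Clo┃               
   ┠───────┃6 │Sydney│2024-08-25│Ina┃               
   ┃A14: 50┃4 │London│2024-07-04│Clo┃               
   ┃       ┃8 │NYC   │2024-06-28│Act┃               
   ┃-------┃4 │Paris │2024-04-08│Act┃               
   ┃  1    ┃5 │Sydney│2024-01-23│Pen┃               
   ┃  2    ┃                        ┃               
   ┃  3    ┃                        ┃               
   ┃  4    ┃                        ┃               
   ┃  5   4┃                        ┃               
   ┃  6    ┃                        ┃               
   ┃  7    ┗━━━━━━━━━━━━━━━━━━━━━━━━┛               
   ┃  8        0       0 ┃                          
   ┃  9        0       0 ┃                          


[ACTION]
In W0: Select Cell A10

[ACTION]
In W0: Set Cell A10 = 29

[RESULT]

           ┠────────────────────────┨               
           ┃ge│City  │Date     ▼│Sta┃               
           ┃──┼──────┼──────────┼───┃               
           ┃4 │NYC   │2024-12-18│Ina┃               
   ┏━━━━━━━┃4 │Sydney│2024-10-08│Ina┃               
   ┃ Spread┃6 │Paris │2024-09-19│Clo┃               
   ┠───────┃6 │Sydney│2024-08-25│Ina┃               
   ┃A10: 29┃4 │London│2024-07-04│Clo┃               
   ┃       ┃8 │NYC   │2024-06-28│Act┃               
   ┃-------┃4 │Paris │2024-04-08│Act┃               
   ┃  1    ┃5 │Sydney│2024-01-23│Pen┃               
   ┃  2    ┃                        ┃               
   ┃  3    ┃                        ┃               
   ┃  4    ┃                        ┃               
   ┃  5   4┃                        ┃               
   ┃  6    ┃                        ┃               
   ┃  7    ┗━━━━━━━━━━━━━━━━━━━━━━━━┛               
   ┃  8        0       0 ┃                          
   ┃  9        0       0 ┃                          


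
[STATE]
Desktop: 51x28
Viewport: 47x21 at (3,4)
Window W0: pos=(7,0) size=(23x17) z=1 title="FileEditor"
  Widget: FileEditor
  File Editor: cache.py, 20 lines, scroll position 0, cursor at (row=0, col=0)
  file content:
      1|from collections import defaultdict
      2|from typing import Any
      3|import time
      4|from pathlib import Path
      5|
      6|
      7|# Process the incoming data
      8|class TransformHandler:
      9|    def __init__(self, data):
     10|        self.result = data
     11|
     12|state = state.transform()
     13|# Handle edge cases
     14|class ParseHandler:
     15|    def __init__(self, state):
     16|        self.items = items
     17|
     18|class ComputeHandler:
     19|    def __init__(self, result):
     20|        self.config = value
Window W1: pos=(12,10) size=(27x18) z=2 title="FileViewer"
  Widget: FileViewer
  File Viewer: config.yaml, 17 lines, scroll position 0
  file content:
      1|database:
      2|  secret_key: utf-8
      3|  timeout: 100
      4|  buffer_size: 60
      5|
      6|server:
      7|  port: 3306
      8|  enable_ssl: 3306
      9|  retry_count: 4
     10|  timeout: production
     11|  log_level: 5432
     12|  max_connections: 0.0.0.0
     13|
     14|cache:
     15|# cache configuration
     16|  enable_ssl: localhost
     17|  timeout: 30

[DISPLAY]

    ┃from typing import A█┃                    
    ┃import time         ░┃                    
    ┃from pathlib import ░┃                    
    ┃                    ░┃                    
    ┃                    ░┃                    
    ┃# Process the incomi░┃                    
    ┃clas┏━━━━━━━━━━━━━━━━━━━━━━━━━┓           
    ┃    ┃ FileViewer              ┃           
    ┃    ┠─────────────────────────┨           
    ┃    ┃database:               ▲┃           
    ┃stat┃  secret_key: utf-8     █┃           
    ┃# Ha┃  timeout: 100          ░┃           
    ┗━━━━┃  buffer_size: 60       ░┃           
         ┃                        ░┃           
         ┃server:                 ░┃           
         ┃  port: 3306            ░┃           
         ┃  enable_ssl: 3306      ░┃           
         ┃  retry_count: 4        ░┃           
         ┃  timeout: production   ░┃           
         ┃  log_level: 5432       ░┃           
         ┃  max_connections: 0.0.0░┃           


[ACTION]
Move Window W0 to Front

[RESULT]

    ┃from typing import A█┃                    
    ┃import time         ░┃                    
    ┃from pathlib import ░┃                    
    ┃                    ░┃                    
    ┃                    ░┃                    
    ┃# Process the incomi░┃                    
    ┃class TransformHandl░┃━━━━━━━━┓           
    ┃    def __init__(sel░┃        ┃           
    ┃        self.result ░┃────────┨           
    ┃                    ░┃       ▲┃           
    ┃state = state.transf░┃-8     █┃           
    ┃# Handle edge cases ▼┃       ░┃           
    ┗━━━━━━━━━━━━━━━━━━━━━┛       ░┃           
         ┃                        ░┃           
         ┃server:                 ░┃           
         ┃  port: 3306            ░┃           
         ┃  enable_ssl: 3306      ░┃           
         ┃  retry_count: 4        ░┃           
         ┃  timeout: production   ░┃           
         ┃  log_level: 5432       ░┃           
         ┃  max_connections: 0.0.0░┃           


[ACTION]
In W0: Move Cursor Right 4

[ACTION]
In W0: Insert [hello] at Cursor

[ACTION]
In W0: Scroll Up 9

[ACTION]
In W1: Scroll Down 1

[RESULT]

    ┃from typing import A█┃                    
    ┃import time         ░┃                    
    ┃from pathlib import ░┃                    
    ┃                    ░┃                    
    ┃                    ░┃                    
    ┃# Process the incomi░┃                    
    ┃class TransformHandl░┃━━━━━━━━┓           
    ┃    def __init__(sel░┃        ┃           
    ┃        self.result ░┃────────┨           
    ┃                    ░┃-8     ▲┃           
    ┃state = state.transf░┃       ░┃           
    ┃# Handle edge cases ▼┃       ░┃           
    ┗━━━━━━━━━━━━━━━━━━━━━┛       ░┃           
         ┃server:                 ░┃           
         ┃  port: 3306            █┃           
         ┃  enable_ssl: 3306      ░┃           
         ┃  retry_count: 4        ░┃           
         ┃  timeout: production   ░┃           
         ┃  log_level: 5432       ░┃           
         ┃  max_connections: 0.0.0░┃           
         ┃                        ░┃           


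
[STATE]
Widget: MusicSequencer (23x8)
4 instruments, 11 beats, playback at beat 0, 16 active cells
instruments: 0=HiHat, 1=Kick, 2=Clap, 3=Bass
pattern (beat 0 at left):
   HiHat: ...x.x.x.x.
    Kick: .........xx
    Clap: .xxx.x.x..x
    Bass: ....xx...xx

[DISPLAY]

      ▼1234567890      
 HiHat···█·█·█·█·      
  Kick·········██      
  Clap·███·█·█··█      
  Bass····██···██      
                       
                       
                       


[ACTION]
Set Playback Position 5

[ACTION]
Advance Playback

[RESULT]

      012345▼7890      
 HiHat···█·█·█·█·      
  Kick·········██      
  Clap·███·█·█··█      
  Bass····██···██      
                       
                       
                       


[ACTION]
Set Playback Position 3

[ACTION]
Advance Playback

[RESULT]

      0123▼567890      
 HiHat···█·█·█·█·      
  Kick·········██      
  Clap·███·█·█··█      
  Bass····██···██      
                       
                       
                       


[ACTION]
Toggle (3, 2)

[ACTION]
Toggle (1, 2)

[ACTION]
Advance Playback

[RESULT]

      01234▼67890      
 HiHat···█·█·█·█·      
  Kick··█······██      
  Clap·███·█·█··█      
  Bass··█·██···██      
                       
                       
                       


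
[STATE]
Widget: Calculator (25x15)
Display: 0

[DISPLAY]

                        0
┌───┬───┬───┬───┐        
│ 7 │ 8 │ 9 │ ÷ │        
├───┼───┼───┼───┤        
│ 4 │ 5 │ 6 │ × │        
├───┼───┼───┼───┤        
│ 1 │ 2 │ 3 │ - │        
├───┼───┼───┼───┤        
│ 0 │ . │ = │ + │        
├───┼───┼───┼───┤        
│ C │ MC│ MR│ M+│        
└───┴───┴───┴───┘        
                         
                         
                         


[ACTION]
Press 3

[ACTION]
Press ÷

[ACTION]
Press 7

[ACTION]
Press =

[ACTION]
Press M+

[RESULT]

             0.4285714286
┌───┬───┬───┬───┐        
│ 7 │ 8 │ 9 │ ÷ │        
├───┼───┼───┼───┤        
│ 4 │ 5 │ 6 │ × │        
├───┼───┼───┼───┤        
│ 1 │ 2 │ 3 │ - │        
├───┼───┼───┼───┤        
│ 0 │ . │ = │ + │        
├───┼───┼───┼───┤        
│ C │ MC│ MR│ M+│        
└───┴───┴───┴───┘        
                         
                         
                         


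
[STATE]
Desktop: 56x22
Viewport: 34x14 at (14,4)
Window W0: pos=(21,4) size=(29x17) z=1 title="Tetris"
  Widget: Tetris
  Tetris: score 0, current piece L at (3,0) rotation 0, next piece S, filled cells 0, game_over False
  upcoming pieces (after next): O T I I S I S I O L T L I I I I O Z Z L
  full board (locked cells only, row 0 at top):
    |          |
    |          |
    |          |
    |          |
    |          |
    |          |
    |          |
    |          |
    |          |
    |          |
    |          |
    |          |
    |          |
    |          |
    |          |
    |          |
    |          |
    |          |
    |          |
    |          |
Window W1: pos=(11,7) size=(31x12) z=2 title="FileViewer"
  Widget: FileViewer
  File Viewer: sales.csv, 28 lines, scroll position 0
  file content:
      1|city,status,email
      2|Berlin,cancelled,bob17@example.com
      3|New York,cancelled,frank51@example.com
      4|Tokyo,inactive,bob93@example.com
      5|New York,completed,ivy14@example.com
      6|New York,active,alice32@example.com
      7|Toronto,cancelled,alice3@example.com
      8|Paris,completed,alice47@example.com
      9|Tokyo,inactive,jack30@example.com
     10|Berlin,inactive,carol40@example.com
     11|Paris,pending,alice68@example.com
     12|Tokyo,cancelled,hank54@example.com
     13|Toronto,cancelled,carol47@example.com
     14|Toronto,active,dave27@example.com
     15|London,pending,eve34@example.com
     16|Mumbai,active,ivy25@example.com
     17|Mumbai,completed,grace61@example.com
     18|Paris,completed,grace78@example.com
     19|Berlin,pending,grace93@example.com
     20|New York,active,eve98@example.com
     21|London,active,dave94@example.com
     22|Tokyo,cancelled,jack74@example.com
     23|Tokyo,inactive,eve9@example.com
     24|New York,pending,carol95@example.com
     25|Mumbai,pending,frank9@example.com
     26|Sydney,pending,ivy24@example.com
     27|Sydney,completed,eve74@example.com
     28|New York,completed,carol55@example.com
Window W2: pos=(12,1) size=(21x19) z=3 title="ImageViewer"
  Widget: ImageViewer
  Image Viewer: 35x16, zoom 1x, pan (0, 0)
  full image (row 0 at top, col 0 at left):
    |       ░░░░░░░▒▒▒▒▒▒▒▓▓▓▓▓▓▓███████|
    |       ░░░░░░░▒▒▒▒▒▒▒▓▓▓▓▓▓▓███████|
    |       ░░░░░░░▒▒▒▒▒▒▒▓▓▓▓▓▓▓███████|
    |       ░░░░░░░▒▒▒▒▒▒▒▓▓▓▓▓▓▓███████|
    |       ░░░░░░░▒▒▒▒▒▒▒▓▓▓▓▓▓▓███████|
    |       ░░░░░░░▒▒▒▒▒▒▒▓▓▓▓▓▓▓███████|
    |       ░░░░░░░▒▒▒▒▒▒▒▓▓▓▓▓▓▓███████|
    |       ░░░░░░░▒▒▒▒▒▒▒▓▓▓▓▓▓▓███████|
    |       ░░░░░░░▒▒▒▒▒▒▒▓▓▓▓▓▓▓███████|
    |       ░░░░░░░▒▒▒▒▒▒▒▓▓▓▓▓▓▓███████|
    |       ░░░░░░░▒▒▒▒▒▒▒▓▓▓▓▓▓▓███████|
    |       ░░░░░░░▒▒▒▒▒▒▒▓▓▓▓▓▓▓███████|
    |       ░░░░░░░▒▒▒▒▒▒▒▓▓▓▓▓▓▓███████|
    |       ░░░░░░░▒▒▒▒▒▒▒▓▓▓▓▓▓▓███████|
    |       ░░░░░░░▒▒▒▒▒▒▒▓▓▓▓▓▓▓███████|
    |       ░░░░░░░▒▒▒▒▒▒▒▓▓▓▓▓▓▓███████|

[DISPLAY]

      ░░░░░░░▒▒▒▒▒┃━━━━━━━━━━━━━━━
      ░░░░░░░▒▒▒▒▒┃               
      ░░░░░░░▒▒▒▒▒┃───────────────
      ░░░░░░░▒▒▒▒▒┃━━━━━━━━┓      
      ░░░░░░░▒▒▒▒▒┃        ┃      
      ░░░░░░░▒▒▒▒▒┃────────┨      
      ░░░░░░░▒▒▒▒▒┃       ▲┃      
      ░░░░░░░▒▒▒▒▒┃7@examp█┃      
      ░░░░░░░▒▒▒▒▒┃ank51@e░┃      
      ░░░░░░░▒▒▒▒▒┃example░┃      
      ░░░░░░░▒▒▒▒▒┃y14@exa░┃      
      ░░░░░░░▒▒▒▒▒┃32@exam░┃      
      ░░░░░░░▒▒▒▒▒┃ce3@exa░┃      
      ░░░░░░░▒▒▒▒▒┃47@exam▼┃      


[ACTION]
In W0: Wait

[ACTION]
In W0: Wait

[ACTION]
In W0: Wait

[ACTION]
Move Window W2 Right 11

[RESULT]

       ┏━┃       ░░░░░░░▒▒▒▒▒┃━━━━
       ┃ ┃       ░░░░░░░▒▒▒▒▒┃    
       ┠─┃       ░░░░░░░▒▒▒▒▒┃────
━━━━━━━━━┃       ░░░░░░░▒▒▒▒▒┃    
ileViewer┃       ░░░░░░░▒▒▒▒▒┃    
─────────┃       ░░░░░░░▒▒▒▒▒┃    
ty,status┃       ░░░░░░░▒▒▒▒▒┃    
rlin,canc┃       ░░░░░░░▒▒▒▒▒┃    
w York,ca┃       ░░░░░░░▒▒▒▒▒┃    
kyo,inact┃       ░░░░░░░▒▒▒▒▒┃    
w York,co┃       ░░░░░░░▒▒▒▒▒┃    
w York,ac┃       ░░░░░░░▒▒▒▒▒┃    
ronto,can┃       ░░░░░░░▒▒▒▒▒┃    
ris,compl┃       ░░░░░░░▒▒▒▒▒┃    


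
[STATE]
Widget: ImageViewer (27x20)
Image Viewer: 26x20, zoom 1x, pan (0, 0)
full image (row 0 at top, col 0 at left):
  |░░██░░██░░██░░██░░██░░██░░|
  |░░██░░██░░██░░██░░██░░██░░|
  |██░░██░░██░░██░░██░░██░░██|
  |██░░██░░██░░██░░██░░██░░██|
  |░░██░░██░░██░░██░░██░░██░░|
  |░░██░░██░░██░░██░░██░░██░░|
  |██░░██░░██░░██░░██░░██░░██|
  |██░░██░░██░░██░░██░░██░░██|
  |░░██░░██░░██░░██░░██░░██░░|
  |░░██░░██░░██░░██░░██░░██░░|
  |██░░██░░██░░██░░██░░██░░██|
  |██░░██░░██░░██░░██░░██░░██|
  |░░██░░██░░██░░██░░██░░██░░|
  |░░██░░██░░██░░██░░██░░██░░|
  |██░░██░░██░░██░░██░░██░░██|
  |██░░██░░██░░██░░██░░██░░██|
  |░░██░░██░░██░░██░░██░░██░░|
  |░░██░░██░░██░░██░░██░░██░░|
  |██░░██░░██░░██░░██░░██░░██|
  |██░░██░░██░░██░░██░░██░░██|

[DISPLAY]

░░██░░██░░██░░██░░██░░██░░ 
░░██░░██░░██░░██░░██░░██░░ 
██░░██░░██░░██░░██░░██░░██ 
██░░██░░██░░██░░██░░██░░██ 
░░██░░██░░██░░██░░██░░██░░ 
░░██░░██░░██░░██░░██░░██░░ 
██░░██░░██░░██░░██░░██░░██ 
██░░██░░██░░██░░██░░██░░██ 
░░██░░██░░██░░██░░██░░██░░ 
░░██░░██░░██░░██░░██░░██░░ 
██░░██░░██░░██░░██░░██░░██ 
██░░██░░██░░██░░██░░██░░██ 
░░██░░██░░██░░██░░██░░██░░ 
░░██░░██░░██░░██░░██░░██░░ 
██░░██░░██░░██░░██░░██░░██ 
██░░██░░██░░██░░██░░██░░██ 
░░██░░██░░██░░██░░██░░██░░ 
░░██░░██░░██░░██░░██░░██░░ 
██░░██░░██░░██░░██░░██░░██ 
██░░██░░██░░██░░██░░██░░██ 


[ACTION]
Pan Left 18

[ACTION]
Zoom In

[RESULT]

░░░░████░░░░████░░░░████░░░
░░░░████░░░░████░░░░████░░░
░░░░████░░░░████░░░░████░░░
░░░░████░░░░████░░░░████░░░
████░░░░████░░░░████░░░░███
████░░░░████░░░░████░░░░███
████░░░░████░░░░████░░░░███
████░░░░████░░░░████░░░░███
░░░░████░░░░████░░░░████░░░
░░░░████░░░░████░░░░████░░░
░░░░████░░░░████░░░░████░░░
░░░░████░░░░████░░░░████░░░
████░░░░████░░░░████░░░░███
████░░░░████░░░░████░░░░███
████░░░░████░░░░████░░░░███
████░░░░████░░░░████░░░░███
░░░░████░░░░████░░░░████░░░
░░░░████░░░░████░░░░████░░░
░░░░████░░░░████░░░░████░░░
░░░░████░░░░████░░░░████░░░


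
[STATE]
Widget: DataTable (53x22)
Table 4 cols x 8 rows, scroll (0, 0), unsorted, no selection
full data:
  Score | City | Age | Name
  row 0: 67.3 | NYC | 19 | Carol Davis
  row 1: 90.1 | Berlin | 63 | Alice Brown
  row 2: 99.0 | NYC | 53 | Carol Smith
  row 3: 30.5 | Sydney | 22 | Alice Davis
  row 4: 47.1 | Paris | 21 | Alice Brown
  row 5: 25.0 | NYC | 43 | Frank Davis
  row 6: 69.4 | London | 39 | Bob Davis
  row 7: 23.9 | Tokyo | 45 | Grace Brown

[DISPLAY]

Score│City  │Age│Name                                
─────┼──────┼───┼───────────                         
67.3 │NYC   │19 │Carol Davis                         
90.1 │Berlin│63 │Alice Brown                         
99.0 │NYC   │53 │Carol Smith                         
30.5 │Sydney│22 │Alice Davis                         
47.1 │Paris │21 │Alice Brown                         
25.0 │NYC   │43 │Frank Davis                         
69.4 │London│39 │Bob Davis                           
23.9 │Tokyo │45 │Grace Brown                         
                                                     
                                                     
                                                     
                                                     
                                                     
                                                     
                                                     
                                                     
                                                     
                                                     
                                                     
                                                     


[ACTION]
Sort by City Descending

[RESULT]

Score│City ▼│Age│Name                                
─────┼──────┼───┼───────────                         
23.9 │Tokyo │45 │Grace Brown                         
30.5 │Sydney│22 │Alice Davis                         
47.1 │Paris │21 │Alice Brown                         
67.3 │NYC   │19 │Carol Davis                         
99.0 │NYC   │53 │Carol Smith                         
25.0 │NYC   │43 │Frank Davis                         
69.4 │London│39 │Bob Davis                           
90.1 │Berlin│63 │Alice Brown                         
                                                     
                                                     
                                                     
                                                     
                                                     
                                                     
                                                     
                                                     
                                                     
                                                     
                                                     
                                                     


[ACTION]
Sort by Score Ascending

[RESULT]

Scor▲│City  │Age│Name                                
─────┼──────┼───┼───────────                         
23.9 │Tokyo │45 │Grace Brown                         
25.0 │NYC   │43 │Frank Davis                         
30.5 │Sydney│22 │Alice Davis                         
47.1 │Paris │21 │Alice Brown                         
67.3 │NYC   │19 │Carol Davis                         
69.4 │London│39 │Bob Davis                           
90.1 │Berlin│63 │Alice Brown                         
99.0 │NYC   │53 │Carol Smith                         
                                                     
                                                     
                                                     
                                                     
                                                     
                                                     
                                                     
                                                     
                                                     
                                                     
                                                     
                                                     


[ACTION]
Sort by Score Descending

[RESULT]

Scor▼│City  │Age│Name                                
─────┼──────┼───┼───────────                         
99.0 │NYC   │53 │Carol Smith                         
90.1 │Berlin│63 │Alice Brown                         
69.4 │London│39 │Bob Davis                           
67.3 │NYC   │19 │Carol Davis                         
47.1 │Paris │21 │Alice Brown                         
30.5 │Sydney│22 │Alice Davis                         
25.0 │NYC   │43 │Frank Davis                         
23.9 │Tokyo │45 │Grace Brown                         
                                                     
                                                     
                                                     
                                                     
                                                     
                                                     
                                                     
                                                     
                                                     
                                                     
                                                     
                                                     
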